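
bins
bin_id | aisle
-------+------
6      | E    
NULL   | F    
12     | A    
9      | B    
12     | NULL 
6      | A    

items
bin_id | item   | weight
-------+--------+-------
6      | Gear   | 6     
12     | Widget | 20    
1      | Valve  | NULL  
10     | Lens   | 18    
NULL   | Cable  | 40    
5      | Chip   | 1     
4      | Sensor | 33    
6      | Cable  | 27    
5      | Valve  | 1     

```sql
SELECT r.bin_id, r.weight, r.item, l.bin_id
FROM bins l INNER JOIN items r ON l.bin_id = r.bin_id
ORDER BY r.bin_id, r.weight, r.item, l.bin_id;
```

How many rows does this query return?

6

INNER JOIN keeps only pairs where the ON condition holds.
Matching on l.bin_id = r.bin_id. A NULL in a compared column never satisfies the condition.
- l row (bin_id=6): matches 2 r row(s) → 2 output row(s).
- l row (bin_id=NULL): no match → dropped.
- l row (bin_id=12): matches 1 r row(s) → 1 output row(s).
- l row (bin_id=9): no match → dropped.
- l row (bin_id=12): matches 1 r row(s) → 1 output row(s).
- l row (bin_id=6): matches 2 r row(s) → 2 output row(s).
Total: 6 rows.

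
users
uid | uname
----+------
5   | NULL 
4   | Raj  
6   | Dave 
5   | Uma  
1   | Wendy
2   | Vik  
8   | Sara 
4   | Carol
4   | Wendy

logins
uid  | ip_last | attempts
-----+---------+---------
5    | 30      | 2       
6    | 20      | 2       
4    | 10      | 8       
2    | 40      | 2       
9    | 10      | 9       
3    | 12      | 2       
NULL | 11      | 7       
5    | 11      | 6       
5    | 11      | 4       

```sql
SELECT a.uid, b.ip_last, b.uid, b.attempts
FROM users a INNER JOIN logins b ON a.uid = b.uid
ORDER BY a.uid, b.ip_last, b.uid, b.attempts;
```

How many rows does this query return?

11

INNER JOIN keeps only pairs where the ON condition holds.
Matching on a.uid = b.uid. A NULL in a compared column never satisfies the condition.
Matched pairs: 11.
Total: 11 rows.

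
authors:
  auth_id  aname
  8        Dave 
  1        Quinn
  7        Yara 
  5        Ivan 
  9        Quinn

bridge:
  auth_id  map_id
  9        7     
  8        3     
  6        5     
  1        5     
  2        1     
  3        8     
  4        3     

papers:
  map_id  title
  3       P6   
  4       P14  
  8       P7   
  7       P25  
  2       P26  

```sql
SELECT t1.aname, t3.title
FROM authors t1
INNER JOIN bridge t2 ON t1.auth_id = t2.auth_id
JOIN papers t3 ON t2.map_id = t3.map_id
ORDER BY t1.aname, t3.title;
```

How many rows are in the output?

2

Evaluate left to right. First `authors t1 INNER JOIN bridge t2` on auth_id: 3 row(s).
Then INNER JOIN `papers t3` on map_id: keep only rows whose t2.map_id appears in t3.
Result: 2 row(s).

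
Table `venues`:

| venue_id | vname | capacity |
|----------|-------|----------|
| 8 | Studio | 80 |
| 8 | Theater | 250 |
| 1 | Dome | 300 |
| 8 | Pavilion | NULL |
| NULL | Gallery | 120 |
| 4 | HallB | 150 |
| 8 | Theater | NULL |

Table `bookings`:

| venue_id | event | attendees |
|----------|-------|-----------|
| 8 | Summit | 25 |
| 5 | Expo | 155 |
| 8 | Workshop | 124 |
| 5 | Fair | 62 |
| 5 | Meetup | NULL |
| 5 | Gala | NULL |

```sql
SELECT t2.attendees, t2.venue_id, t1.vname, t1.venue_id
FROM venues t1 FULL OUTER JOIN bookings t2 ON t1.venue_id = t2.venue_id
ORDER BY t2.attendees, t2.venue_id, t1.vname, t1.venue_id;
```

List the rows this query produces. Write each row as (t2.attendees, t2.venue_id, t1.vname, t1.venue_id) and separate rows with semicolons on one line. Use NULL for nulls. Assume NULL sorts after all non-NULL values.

(25, 8, Pavilion, 8); (25, 8, Studio, 8); (25, 8, Theater, 8); (25, 8, Theater, 8); (62, 5, NULL, NULL); (124, 8, Pavilion, 8); (124, 8, Studio, 8); (124, 8, Theater, 8); (124, 8, Theater, 8); (155, 5, NULL, NULL); (NULL, 5, NULL, NULL); (NULL, 5, NULL, NULL); (NULL, NULL, Dome, 1); (NULL, NULL, Gallery, NULL); (NULL, NULL, HallB, 4)

FULL OUTER JOIN keeps every row from both sides; unmatched rows get NULL for the other side's columns.
Matching on t1.venue_id = t2.venue_id. A NULL in a compared column never satisfies the condition.
- t1[0] venue_id=8 → 2 match(es) in t2 → 2 row(s).
- t1[1] venue_id=8 → 2 match(es) in t2 → 2 row(s).
- t1[2] venue_id=1 → no match; kept with NULLs on the t2 side.
- t1[3] venue_id=8 → 2 match(es) in t2 → 2 row(s).
- t1[4] venue_id=NULL → no match; kept with NULLs on the t2 side.
- t1[5] venue_id=4 → no match; kept with NULLs on the t2 side.
- t1[6] venue_id=8 → 2 match(es) in t2 → 2 row(s).
- 4 row(s) from t2 found no t1 partner → padded with NULL.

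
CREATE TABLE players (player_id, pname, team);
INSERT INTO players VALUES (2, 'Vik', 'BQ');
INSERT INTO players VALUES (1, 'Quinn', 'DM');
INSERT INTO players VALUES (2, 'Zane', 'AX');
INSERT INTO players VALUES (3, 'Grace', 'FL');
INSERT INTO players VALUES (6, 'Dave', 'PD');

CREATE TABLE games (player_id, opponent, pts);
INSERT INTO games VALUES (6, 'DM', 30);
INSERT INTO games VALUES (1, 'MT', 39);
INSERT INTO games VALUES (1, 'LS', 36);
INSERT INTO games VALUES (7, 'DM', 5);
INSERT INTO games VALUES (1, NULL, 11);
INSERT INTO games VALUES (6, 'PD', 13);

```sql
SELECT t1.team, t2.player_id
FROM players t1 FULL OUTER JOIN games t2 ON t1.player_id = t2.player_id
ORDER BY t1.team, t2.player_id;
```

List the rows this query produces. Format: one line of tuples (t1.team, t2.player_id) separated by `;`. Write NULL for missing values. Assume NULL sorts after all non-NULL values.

FULL OUTER JOIN keeps every row from both sides; unmatched rows get NULL for the other side's columns.
Matching on t1.player_id = t2.player_id.
Matched pairs: 5; unmatched t1 rows kept: 3; unmatched t2 rows kept: 1.

(AX, NULL); (BQ, NULL); (DM, 1); (DM, 1); (DM, 1); (FL, NULL); (PD, 6); (PD, 6); (NULL, 7)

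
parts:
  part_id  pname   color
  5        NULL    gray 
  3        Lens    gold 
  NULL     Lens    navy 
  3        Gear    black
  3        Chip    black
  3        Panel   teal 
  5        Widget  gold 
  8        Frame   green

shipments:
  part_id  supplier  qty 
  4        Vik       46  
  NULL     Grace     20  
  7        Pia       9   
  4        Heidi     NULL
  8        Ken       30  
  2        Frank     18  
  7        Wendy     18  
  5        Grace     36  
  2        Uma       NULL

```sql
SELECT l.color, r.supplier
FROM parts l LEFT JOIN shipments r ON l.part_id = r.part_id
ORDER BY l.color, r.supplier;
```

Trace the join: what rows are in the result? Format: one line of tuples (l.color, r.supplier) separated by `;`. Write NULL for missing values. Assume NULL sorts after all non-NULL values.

LEFT JOIN keeps every row from `parts`; unmatched rows get NULL for `shipments`'s columns.
Matching on l.part_id = r.part_id. A NULL in a compared column never satisfies the condition.
- part_id=5: 1 matching r row(s), so 1 row(s) emitted.
- part_id=3: no r row matches, row kept with r columns NULL.
- part_id=NULL: no r row matches, row kept with r columns NULL.
- part_id=3: no r row matches, row kept with r columns NULL.
- part_id=3: no r row matches, row kept with r columns NULL.
- part_id=3: no r row matches, row kept with r columns NULL.
- part_id=5: 1 matching r row(s), so 1 row(s) emitted.
- part_id=8: 1 matching r row(s), so 1 row(s) emitted.
After projecting and ordering:
l.color | r.supplier
black | NULL
black | NULL
gold | Grace
gold | NULL
gray | Grace
green | Ken
navy | NULL
teal | NULL

(black, NULL); (black, NULL); (gold, Grace); (gold, NULL); (gray, Grace); (green, Ken); (navy, NULL); (teal, NULL)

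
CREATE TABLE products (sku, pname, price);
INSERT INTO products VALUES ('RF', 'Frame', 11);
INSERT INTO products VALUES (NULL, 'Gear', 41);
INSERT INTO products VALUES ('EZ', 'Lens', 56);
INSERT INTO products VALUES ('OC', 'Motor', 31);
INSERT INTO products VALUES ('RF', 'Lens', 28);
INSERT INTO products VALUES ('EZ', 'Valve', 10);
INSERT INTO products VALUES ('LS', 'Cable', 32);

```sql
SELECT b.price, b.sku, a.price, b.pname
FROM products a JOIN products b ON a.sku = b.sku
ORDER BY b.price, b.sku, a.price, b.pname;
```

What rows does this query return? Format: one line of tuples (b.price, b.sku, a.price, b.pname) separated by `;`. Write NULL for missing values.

(10, EZ, 10, Valve); (10, EZ, 56, Valve); (11, RF, 11, Frame); (11, RF, 28, Frame); (28, RF, 11, Lens); (28, RF, 28, Lens); (31, OC, 31, Motor); (32, LS, 32, Cable); (56, EZ, 10, Lens); (56, EZ, 56, Lens)

INNER JOIN keeps only pairs where the ON condition holds.
Matching on a.sku = b.sku. A NULL in a compared column never satisfies the condition.
- a row (sku=RF): matches 2 b row(s) → 2 output row(s).
- a row (sku=NULL): no match → dropped.
- a row (sku=EZ): matches 2 b row(s) → 2 output row(s).
- a row (sku=OC): matches 1 b row(s) → 1 output row(s).
- a row (sku=RF): matches 2 b row(s) → 2 output row(s).
- a row (sku=EZ): matches 2 b row(s) → 2 output row(s).
- a row (sku=LS): matches 1 b row(s) → 1 output row(s).
After projecting and ordering:
b.price | b.sku | a.price | b.pname
10 | EZ | 10 | Valve
10 | EZ | 56 | Valve
11 | RF | 11 | Frame
11 | RF | 28 | Frame
28 | RF | 11 | Lens
28 | RF | 28 | Lens
31 | OC | 31 | Motor
32 | LS | 32 | Cable
56 | EZ | 10 | Lens
56 | EZ | 56 | Lens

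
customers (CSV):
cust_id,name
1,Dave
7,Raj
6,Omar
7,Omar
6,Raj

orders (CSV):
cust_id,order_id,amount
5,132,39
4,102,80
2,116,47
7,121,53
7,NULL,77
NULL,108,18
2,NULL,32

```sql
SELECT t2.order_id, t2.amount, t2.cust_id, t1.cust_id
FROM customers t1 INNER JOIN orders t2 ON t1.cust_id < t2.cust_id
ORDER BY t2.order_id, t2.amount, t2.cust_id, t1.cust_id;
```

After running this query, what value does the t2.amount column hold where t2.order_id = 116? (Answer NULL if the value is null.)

47

INNER JOIN keeps only pairs where the ON condition holds.
Matching on t1.cust_id < t2.cust_id. A NULL in a compared column never satisfies the condition.
- t1 (cust_id=1) pairs with 6 row(s) of t2.
- t1 (cust_id=7) has no partner → excluded.
- t1 (cust_id=6) pairs with 2 row(s) of t2.
- t1 (cust_id=7) has no partner → excluded.
- t1 (cust_id=6) pairs with 2 row(s) of t2.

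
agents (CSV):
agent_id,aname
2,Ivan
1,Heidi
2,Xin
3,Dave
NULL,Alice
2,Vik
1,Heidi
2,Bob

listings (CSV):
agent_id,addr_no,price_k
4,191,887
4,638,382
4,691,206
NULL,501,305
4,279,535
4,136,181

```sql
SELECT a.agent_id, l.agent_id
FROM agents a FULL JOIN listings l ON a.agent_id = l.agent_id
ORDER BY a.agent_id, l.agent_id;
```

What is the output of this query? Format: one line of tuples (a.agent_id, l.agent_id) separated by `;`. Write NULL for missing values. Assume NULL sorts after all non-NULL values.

(1, NULL); (1, NULL); (2, NULL); (2, NULL); (2, NULL); (2, NULL); (3, NULL); (NULL, 4); (NULL, 4); (NULL, 4); (NULL, 4); (NULL, 4); (NULL, NULL); (NULL, NULL)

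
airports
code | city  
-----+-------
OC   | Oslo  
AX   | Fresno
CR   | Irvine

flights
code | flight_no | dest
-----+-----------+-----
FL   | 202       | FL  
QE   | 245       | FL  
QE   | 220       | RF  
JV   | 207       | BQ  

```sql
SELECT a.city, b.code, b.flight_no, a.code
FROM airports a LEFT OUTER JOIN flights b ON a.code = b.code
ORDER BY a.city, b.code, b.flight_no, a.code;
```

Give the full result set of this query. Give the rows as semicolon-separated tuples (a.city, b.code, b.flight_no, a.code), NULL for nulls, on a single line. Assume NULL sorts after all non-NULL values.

LEFT JOIN keeps every row from `airports`; unmatched rows get NULL for `flights`'s columns.
Matching on a.code = b.code.
- a (code=OC) has no partner → padded with NULL.
- a (code=AX) has no partner → padded with NULL.
- a (code=CR) has no partner → padded with NULL.
After projecting and ordering:
a.city | b.code | b.flight_no | a.code
Fresno | NULL | NULL | AX
Irvine | NULL | NULL | CR
Oslo | NULL | NULL | OC

(Fresno, NULL, NULL, AX); (Irvine, NULL, NULL, CR); (Oslo, NULL, NULL, OC)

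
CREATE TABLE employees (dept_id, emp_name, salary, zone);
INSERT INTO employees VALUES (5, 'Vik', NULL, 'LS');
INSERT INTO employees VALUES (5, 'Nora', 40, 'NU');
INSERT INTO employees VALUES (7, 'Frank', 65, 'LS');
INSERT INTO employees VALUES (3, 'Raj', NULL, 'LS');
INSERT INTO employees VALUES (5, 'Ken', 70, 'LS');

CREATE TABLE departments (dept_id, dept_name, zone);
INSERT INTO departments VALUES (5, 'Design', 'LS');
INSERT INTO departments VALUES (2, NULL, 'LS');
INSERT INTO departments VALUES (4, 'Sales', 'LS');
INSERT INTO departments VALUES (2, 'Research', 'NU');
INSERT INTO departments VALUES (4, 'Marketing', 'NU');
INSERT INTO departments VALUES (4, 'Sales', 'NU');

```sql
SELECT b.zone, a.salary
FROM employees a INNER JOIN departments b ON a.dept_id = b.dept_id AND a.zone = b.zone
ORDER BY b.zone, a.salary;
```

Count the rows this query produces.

2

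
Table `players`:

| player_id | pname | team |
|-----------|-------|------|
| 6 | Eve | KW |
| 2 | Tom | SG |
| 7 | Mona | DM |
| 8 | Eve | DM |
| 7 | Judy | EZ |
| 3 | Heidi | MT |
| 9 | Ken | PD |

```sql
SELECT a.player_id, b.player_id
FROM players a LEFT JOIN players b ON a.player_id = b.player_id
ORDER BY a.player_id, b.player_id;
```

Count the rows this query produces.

9

LEFT JOIN keeps every row from `players a`; unmatched rows get NULL for `players b`'s columns.
Matching on a.player_id = b.player_id.
Matched pairs: 9; unmatched a rows kept: 0.
Total: 9 rows.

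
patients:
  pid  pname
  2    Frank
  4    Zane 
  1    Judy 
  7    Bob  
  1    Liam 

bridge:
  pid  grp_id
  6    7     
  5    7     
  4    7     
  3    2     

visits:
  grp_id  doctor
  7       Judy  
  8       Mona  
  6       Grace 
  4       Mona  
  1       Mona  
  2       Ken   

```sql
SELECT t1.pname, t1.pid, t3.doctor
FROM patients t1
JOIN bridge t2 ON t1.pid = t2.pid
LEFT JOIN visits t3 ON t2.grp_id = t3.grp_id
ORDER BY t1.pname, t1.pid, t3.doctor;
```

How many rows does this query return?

1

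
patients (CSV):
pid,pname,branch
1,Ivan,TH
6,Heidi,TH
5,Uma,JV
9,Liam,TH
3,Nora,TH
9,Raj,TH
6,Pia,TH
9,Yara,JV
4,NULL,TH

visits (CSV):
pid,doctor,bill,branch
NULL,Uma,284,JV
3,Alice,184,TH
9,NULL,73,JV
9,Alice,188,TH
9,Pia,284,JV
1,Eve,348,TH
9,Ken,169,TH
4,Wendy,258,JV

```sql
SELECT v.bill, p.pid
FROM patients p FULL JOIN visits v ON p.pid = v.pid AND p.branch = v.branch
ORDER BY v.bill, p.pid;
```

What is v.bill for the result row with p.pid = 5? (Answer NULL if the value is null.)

FULL OUTER JOIN keeps every row from both sides; unmatched rows get NULL for the other side's columns.
Matching on p.pid = v.pid AND p.branch = v.branch. A NULL in a compared column never satisfies the condition.
- pid=1, branch=TH: 1 matching v row(s), so 1 row(s) emitted.
- pid=6, branch=TH: no v row matches, row kept with v columns NULL.
- pid=5, branch=JV: no v row matches, row kept with v columns NULL.
- pid=9, branch=TH: 2 matching v row(s), so 2 row(s) emitted.
- pid=3, branch=TH: 1 matching v row(s), so 1 row(s) emitted.
- pid=9, branch=TH: 2 matching v row(s), so 2 row(s) emitted.
- pid=6, branch=TH: no v row matches, row kept with v columns NULL.
- pid=9, branch=JV: 2 matching v row(s), so 2 row(s) emitted.
- pid=4, branch=TH: no v row matches, row kept with v columns NULL.
- plus 2 unmatched v row(s), each kept with NULL p columns.

NULL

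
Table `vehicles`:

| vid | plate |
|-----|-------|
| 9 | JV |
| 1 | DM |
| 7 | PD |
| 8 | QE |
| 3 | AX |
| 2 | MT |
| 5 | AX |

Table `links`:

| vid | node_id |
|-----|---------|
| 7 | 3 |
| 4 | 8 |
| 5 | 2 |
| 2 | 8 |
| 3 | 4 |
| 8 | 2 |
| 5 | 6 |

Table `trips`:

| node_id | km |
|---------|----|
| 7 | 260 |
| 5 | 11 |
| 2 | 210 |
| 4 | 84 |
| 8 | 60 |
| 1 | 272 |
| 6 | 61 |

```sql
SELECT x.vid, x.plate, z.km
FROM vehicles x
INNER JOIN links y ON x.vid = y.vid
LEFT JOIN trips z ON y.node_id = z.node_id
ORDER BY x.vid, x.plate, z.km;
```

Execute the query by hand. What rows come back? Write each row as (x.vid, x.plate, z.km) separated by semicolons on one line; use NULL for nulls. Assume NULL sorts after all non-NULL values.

(2, MT, 60); (3, AX, 84); (5, AX, 61); (5, AX, 210); (7, PD, NULL); (8, QE, 210)

Step 1 — x INNER JOIN y on vid → 6 row(s).
Then LEFT JOIN `trips z` on node_id: each of those 6 rows is kept; rows whose y.node_id has no match in z get NULL for z's columns.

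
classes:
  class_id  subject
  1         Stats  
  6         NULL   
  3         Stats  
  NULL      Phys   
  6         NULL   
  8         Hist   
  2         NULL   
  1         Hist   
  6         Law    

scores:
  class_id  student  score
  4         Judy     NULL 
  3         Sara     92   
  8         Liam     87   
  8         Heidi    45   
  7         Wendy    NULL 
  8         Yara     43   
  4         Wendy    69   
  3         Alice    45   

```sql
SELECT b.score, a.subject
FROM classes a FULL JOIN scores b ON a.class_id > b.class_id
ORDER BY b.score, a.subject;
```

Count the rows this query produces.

FULL OUTER JOIN keeps every row from both sides; unmatched rows get NULL for the other side's columns.
Matching on a.class_id > b.class_id. A NULL in a compared column never satisfies the condition.
- class_id=1: no b row matches, row kept with b columns NULL.
- class_id=6: 4 matching b row(s), so 4 row(s) emitted.
- class_id=3: no b row matches, row kept with b columns NULL.
- class_id=NULL: no b row matches, row kept with b columns NULL.
- class_id=6: 4 matching b row(s), so 4 row(s) emitted.
- class_id=8: 5 matching b row(s), so 5 row(s) emitted.
- class_id=2: no b row matches, row kept with b columns NULL.
- class_id=1: no b row matches, row kept with b columns NULL.
- class_id=6: 4 matching b row(s), so 4 row(s) emitted.
- 3 b row(s) had no a match → kept, a columns NULL.
Total: 17 matched + 8 padded = 25 rows.

25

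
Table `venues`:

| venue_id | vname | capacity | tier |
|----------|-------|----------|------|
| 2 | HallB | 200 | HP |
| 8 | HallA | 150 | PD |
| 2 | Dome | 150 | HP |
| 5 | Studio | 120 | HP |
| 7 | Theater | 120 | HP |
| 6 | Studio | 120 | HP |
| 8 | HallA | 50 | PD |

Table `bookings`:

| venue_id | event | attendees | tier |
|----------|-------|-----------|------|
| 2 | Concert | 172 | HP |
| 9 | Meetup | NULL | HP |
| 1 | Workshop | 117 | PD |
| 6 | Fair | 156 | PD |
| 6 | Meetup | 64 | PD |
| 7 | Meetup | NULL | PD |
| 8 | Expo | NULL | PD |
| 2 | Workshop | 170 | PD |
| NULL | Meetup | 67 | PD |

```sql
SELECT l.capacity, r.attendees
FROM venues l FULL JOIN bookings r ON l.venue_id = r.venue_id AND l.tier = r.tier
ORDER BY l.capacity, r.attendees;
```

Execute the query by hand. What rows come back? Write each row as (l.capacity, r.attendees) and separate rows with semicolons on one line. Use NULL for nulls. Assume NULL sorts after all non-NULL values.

(50, NULL); (120, NULL); (120, NULL); (120, NULL); (150, 172); (150, NULL); (200, 172); (NULL, 64); (NULL, 67); (NULL, 117); (NULL, 156); (NULL, 170); (NULL, NULL); (NULL, NULL)

FULL OUTER JOIN keeps every row from both sides; unmatched rows get NULL for the other side's columns.
Matching on l.venue_id = r.venue_id AND l.tier = r.tier. A NULL in a compared column never satisfies the condition.
Matched pairs: 4; unmatched l rows kept: 3; unmatched r rows kept: 7.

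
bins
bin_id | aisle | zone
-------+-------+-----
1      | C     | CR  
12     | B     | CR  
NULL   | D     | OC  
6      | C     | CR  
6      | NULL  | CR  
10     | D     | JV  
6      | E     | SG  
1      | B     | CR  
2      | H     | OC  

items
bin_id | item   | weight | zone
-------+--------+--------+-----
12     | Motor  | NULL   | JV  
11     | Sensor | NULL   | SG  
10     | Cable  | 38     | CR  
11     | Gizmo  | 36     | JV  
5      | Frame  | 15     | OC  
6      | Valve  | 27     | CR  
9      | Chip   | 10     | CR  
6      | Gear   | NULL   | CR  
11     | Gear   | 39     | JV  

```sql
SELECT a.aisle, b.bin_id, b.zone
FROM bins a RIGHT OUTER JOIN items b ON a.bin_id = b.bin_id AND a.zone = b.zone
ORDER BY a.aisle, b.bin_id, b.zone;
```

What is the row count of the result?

11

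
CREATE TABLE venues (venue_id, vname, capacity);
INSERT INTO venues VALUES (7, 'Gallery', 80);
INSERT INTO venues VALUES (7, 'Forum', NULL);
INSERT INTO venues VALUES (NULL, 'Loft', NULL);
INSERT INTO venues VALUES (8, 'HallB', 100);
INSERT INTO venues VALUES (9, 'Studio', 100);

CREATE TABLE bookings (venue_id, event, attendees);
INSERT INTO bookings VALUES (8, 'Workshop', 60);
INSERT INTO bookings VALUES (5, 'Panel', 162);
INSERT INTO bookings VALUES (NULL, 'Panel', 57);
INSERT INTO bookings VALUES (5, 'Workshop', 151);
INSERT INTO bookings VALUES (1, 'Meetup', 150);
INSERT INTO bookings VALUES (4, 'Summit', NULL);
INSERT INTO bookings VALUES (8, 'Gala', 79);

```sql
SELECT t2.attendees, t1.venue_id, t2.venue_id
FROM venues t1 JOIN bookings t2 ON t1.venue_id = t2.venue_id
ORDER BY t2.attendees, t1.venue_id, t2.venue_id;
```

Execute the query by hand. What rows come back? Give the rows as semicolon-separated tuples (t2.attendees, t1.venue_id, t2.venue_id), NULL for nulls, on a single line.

(60, 8, 8); (79, 8, 8)

INNER JOIN keeps only pairs where the ON condition holds.
Matching on t1.venue_id = t2.venue_id. A NULL in a compared column never satisfies the condition.
- t1[0] venue_id=7 → no match; dropped.
- t1[1] venue_id=7 → no match; dropped.
- t1[2] venue_id=NULL → no match; dropped.
- t1[3] venue_id=8 → 2 match(es) in t2 → 2 row(s).
- t1[4] venue_id=9 → no match; dropped.
After projecting and ordering:
t2.attendees | t1.venue_id | t2.venue_id
60 | 8 | 8
79 | 8 | 8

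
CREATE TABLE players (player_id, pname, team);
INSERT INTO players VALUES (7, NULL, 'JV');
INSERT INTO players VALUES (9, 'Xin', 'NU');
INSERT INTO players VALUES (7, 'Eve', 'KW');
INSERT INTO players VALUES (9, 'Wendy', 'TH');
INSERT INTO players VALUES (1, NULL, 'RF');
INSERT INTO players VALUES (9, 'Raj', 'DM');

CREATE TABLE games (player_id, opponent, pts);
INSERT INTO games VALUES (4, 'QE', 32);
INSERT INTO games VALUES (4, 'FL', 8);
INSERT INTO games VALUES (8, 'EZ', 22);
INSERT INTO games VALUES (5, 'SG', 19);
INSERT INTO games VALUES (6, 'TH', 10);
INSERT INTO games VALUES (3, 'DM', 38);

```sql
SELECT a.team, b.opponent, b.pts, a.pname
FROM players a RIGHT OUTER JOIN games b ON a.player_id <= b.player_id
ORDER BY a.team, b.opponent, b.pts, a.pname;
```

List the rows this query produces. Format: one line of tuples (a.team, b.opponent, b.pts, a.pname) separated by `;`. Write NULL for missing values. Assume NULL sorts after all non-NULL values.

RIGHT JOIN keeps every row from `games`; unmatched rows get NULL for `players`'s columns.
Matching on a.player_id <= b.player_id.
Matched pairs: 8; unmatched b rows kept: 0.

(JV, EZ, 22, NULL); (KW, EZ, 22, Eve); (RF, DM, 38, NULL); (RF, EZ, 22, NULL); (RF, FL, 8, NULL); (RF, QE, 32, NULL); (RF, SG, 19, NULL); (RF, TH, 10, NULL)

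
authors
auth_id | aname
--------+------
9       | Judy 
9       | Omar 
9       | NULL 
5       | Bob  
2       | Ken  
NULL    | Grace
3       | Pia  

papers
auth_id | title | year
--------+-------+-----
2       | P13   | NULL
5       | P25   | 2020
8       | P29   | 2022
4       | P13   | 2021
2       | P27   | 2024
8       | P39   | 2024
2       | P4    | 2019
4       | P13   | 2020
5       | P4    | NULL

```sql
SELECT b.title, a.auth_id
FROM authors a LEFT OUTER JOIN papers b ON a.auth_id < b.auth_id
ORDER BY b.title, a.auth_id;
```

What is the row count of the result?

18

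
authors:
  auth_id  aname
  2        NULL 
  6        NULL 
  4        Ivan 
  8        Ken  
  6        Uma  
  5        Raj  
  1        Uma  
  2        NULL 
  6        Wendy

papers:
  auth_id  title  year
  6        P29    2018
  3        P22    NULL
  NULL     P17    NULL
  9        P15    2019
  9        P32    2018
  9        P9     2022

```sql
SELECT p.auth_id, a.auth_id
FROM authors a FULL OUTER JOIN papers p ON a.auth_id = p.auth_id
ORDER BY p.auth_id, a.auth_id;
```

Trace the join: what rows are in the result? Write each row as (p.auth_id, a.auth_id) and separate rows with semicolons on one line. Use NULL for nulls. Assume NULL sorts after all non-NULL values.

(3, NULL); (6, 6); (6, 6); (6, 6); (9, NULL); (9, NULL); (9, NULL); (NULL, 1); (NULL, 2); (NULL, 2); (NULL, 4); (NULL, 5); (NULL, 8); (NULL, NULL)

FULL OUTER JOIN keeps every row from both sides; unmatched rows get NULL for the other side's columns.
Matching on a.auth_id = p.auth_id. A NULL in a compared column never satisfies the condition.
- a (auth_id=2) has no partner → padded with NULL.
- a (auth_id=6) pairs with 1 row(s) of p.
- a (auth_id=4) has no partner → padded with NULL.
- a (auth_id=8) has no partner → padded with NULL.
- a (auth_id=6) pairs with 1 row(s) of p.
- a (auth_id=5) has no partner → padded with NULL.
- a (auth_id=1) has no partner → padded with NULL.
- a (auth_id=2) has no partner → padded with NULL.
- a (auth_id=6) pairs with 1 row(s) of p.
- 5 p row(s) had no a match → kept, a columns NULL.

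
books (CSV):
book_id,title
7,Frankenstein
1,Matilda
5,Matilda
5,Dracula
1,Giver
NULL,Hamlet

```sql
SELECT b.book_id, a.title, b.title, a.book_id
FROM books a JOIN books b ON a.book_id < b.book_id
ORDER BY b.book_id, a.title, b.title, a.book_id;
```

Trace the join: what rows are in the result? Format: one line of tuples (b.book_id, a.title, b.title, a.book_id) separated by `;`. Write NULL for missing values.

INNER JOIN keeps only pairs where the ON condition holds.
Matching on a.book_id < b.book_id. A NULL in a compared column never satisfies the condition.
- a row (book_id=7): no match → dropped.
- a row (book_id=1): matches 3 b row(s) → 3 output row(s).
- a row (book_id=5): matches 1 b row(s) → 1 output row(s).
- a row (book_id=5): matches 1 b row(s) → 1 output row(s).
- a row (book_id=1): matches 3 b row(s) → 3 output row(s).
- a row (book_id=NULL): no match → dropped.
After projecting and ordering:
b.book_id | a.title | b.title | a.book_id
5 | Giver | Dracula | 1
5 | Giver | Matilda | 1
5 | Matilda | Dracula | 1
5 | Matilda | Matilda | 1
7 | Dracula | Frankenstein | 5
7 | Giver | Frankenstein | 1
7 | Matilda | Frankenstein | 1
7 | Matilda | Frankenstein | 5

(5, Giver, Dracula, 1); (5, Giver, Matilda, 1); (5, Matilda, Dracula, 1); (5, Matilda, Matilda, 1); (7, Dracula, Frankenstein, 5); (7, Giver, Frankenstein, 1); (7, Matilda, Frankenstein, 1); (7, Matilda, Frankenstein, 5)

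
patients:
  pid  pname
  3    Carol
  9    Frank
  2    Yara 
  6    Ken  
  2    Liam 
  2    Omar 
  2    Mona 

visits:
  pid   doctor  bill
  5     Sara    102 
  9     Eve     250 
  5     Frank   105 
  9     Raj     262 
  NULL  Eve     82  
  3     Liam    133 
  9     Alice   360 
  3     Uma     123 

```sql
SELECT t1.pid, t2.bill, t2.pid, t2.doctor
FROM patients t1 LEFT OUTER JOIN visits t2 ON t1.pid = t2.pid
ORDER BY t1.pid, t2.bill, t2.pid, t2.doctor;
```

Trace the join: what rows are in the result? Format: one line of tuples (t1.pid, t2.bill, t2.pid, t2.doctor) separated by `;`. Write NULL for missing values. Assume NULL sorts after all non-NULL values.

LEFT JOIN keeps every row from `patients`; unmatched rows get NULL for `visits`'s columns.
Matching on t1.pid = t2.pid. A NULL in a compared column never satisfies the condition.
- pid=3: 2 matching t2 row(s), so 2 row(s) emitted.
- pid=9: 3 matching t2 row(s), so 3 row(s) emitted.
- pid=2: no t2 row matches, row kept with t2 columns NULL.
- pid=6: no t2 row matches, row kept with t2 columns NULL.
- pid=2: no t2 row matches, row kept with t2 columns NULL.
- pid=2: no t2 row matches, row kept with t2 columns NULL.
- pid=2: no t2 row matches, row kept with t2 columns NULL.
After projecting and ordering:
t1.pid | t2.bill | t2.pid | t2.doctor
2 | NULL | NULL | NULL
2 | NULL | NULL | NULL
2 | NULL | NULL | NULL
2 | NULL | NULL | NULL
3 | 123 | 3 | Uma
3 | 133 | 3 | Liam
6 | NULL | NULL | NULL
9 | 250 | 9 | Eve
9 | 262 | 9 | Raj
9 | 360 | 9 | Alice

(2, NULL, NULL, NULL); (2, NULL, NULL, NULL); (2, NULL, NULL, NULL); (2, NULL, NULL, NULL); (3, 123, 3, Uma); (3, 133, 3, Liam); (6, NULL, NULL, NULL); (9, 250, 9, Eve); (9, 262, 9, Raj); (9, 360, 9, Alice)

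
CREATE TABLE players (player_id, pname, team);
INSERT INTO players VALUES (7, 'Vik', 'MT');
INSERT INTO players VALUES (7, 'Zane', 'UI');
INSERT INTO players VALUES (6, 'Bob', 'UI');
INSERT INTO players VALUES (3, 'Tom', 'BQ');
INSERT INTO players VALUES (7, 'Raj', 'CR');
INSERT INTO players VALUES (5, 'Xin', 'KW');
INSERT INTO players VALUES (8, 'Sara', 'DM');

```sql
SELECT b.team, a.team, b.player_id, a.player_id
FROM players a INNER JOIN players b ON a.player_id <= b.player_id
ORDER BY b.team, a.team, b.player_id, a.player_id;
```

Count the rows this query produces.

31

INNER JOIN keeps only pairs where the ON condition holds.
Matching on a.player_id <= b.player_id.
Matched pairs: 31.
Total: 31 rows.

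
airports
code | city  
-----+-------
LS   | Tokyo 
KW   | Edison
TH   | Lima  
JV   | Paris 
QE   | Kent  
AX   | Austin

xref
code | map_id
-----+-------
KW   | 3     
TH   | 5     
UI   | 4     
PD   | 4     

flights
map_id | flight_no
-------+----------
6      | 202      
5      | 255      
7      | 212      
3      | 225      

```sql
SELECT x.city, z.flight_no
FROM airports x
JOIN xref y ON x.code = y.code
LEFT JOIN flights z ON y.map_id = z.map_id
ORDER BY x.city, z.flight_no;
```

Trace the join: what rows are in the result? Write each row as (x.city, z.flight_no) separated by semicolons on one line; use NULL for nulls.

Evaluate left to right. First `airports x INNER JOIN xref y` on code: 2 row(s).
Then LEFT JOIN `flights z` on map_id: each of those 2 rows is kept; rows whose y.map_id has no match in z get NULL for z's columns.

(Edison, 225); (Lima, 255)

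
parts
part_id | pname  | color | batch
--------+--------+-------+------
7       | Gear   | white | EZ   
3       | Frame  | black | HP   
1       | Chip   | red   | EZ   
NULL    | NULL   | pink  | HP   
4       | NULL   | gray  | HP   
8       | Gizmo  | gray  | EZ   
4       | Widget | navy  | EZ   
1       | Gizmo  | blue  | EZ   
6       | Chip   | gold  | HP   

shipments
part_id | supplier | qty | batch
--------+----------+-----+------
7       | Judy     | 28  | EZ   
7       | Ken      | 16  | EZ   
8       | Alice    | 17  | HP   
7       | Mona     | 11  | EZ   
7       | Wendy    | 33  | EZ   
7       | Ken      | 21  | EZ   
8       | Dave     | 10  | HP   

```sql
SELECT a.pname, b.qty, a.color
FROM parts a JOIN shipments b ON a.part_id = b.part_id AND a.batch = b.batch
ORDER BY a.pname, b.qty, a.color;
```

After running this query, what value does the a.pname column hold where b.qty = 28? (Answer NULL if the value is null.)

Gear

INNER JOIN keeps only pairs where the ON condition holds.
Matching on a.part_id = b.part_id AND a.batch = b.batch. A NULL in a compared column never satisfies the condition.
- a (part_id=7, batch=EZ) pairs with 5 row(s) of b.
- a (part_id=3, batch=HP) has no partner → excluded.
- a (part_id=1, batch=EZ) has no partner → excluded.
- a (part_id=NULL, batch=HP) has no partner → excluded.
- a (part_id=4, batch=HP) has no partner → excluded.
- a (part_id=8, batch=EZ) has no partner → excluded.
- a (part_id=4, batch=EZ) has no partner → excluded.
- a (part_id=1, batch=EZ) has no partner → excluded.
- a (part_id=6, batch=HP) has no partner → excluded.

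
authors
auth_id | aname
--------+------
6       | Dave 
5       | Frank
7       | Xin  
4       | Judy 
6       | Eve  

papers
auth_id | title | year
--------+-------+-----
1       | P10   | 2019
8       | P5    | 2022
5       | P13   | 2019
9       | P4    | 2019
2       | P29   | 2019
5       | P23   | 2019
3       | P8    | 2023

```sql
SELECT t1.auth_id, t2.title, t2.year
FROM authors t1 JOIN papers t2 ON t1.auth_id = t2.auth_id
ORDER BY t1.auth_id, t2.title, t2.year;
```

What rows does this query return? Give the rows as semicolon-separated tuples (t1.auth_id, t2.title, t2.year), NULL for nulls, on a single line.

INNER JOIN keeps only pairs where the ON condition holds.
Matching on t1.auth_id = t2.auth_id.
- t1[0] auth_id=6 → no match; dropped.
- t1[1] auth_id=5 → 2 match(es) in t2 → 2 row(s).
- t1[2] auth_id=7 → no match; dropped.
- t1[3] auth_id=4 → no match; dropped.
- t1[4] auth_id=6 → no match; dropped.
After projecting and ordering:
t1.auth_id | t2.title | t2.year
5 | P13 | 2019
5 | P23 | 2019

(5, P13, 2019); (5, P23, 2019)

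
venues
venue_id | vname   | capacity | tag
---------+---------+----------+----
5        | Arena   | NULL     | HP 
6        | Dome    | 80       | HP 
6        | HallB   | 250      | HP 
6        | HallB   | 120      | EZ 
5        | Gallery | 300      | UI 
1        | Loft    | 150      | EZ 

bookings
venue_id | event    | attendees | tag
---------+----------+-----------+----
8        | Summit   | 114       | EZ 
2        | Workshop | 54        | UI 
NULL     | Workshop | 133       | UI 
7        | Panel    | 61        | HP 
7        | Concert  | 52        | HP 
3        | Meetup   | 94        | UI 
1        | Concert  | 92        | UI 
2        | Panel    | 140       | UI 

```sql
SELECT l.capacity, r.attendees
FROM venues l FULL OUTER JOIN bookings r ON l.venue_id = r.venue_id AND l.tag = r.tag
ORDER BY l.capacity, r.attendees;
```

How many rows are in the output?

14

FULL OUTER JOIN keeps every row from both sides; unmatched rows get NULL for the other side's columns.
Matching on l.venue_id = r.venue_id AND l.tag = r.tag. A NULL in a compared column never satisfies the condition.
- l[0] venue_id=5, tag=HP → no match; kept with NULLs on the r side.
- l[1] venue_id=6, tag=HP → no match; kept with NULLs on the r side.
- l[2] venue_id=6, tag=HP → no match; kept with NULLs on the r side.
- l[3] venue_id=6, tag=EZ → no match; kept with NULLs on the r side.
- l[4] venue_id=5, tag=UI → no match; kept with NULLs on the r side.
- l[5] venue_id=1, tag=EZ → no match; kept with NULLs on the r side.
- 8 row(s) from r found no l partner → padded with NULL.
Total: 0 matched + 14 padded = 14 rows.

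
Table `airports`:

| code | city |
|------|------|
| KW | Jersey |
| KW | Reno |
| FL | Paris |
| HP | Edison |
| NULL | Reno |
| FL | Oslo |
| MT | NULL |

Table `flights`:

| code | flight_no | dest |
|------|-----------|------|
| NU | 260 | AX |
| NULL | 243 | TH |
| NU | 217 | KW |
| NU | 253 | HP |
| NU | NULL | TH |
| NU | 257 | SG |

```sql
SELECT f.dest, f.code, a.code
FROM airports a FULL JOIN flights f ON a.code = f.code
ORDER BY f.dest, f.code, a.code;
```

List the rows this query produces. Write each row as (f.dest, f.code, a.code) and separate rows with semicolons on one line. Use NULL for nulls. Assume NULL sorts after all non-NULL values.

(AX, NU, NULL); (HP, NU, NULL); (KW, NU, NULL); (SG, NU, NULL); (TH, NU, NULL); (TH, NULL, NULL); (NULL, NULL, FL); (NULL, NULL, FL); (NULL, NULL, HP); (NULL, NULL, KW); (NULL, NULL, KW); (NULL, NULL, MT); (NULL, NULL, NULL)

FULL OUTER JOIN keeps every row from both sides; unmatched rows get NULL for the other side's columns.
Matching on a.code = f.code. A NULL in a compared column never satisfies the condition.
- a row (code=KW): no match → kept, f columns NULL.
- a row (code=KW): no match → kept, f columns NULL.
- a row (code=FL): no match → kept, f columns NULL.
- a row (code=HP): no match → kept, f columns NULL.
- a row (code=NULL): no match → kept, f columns NULL.
- a row (code=FL): no match → kept, f columns NULL.
- a row (code=MT): no match → kept, f columns NULL.
- 6 f row(s) had no a match → kept, a columns NULL.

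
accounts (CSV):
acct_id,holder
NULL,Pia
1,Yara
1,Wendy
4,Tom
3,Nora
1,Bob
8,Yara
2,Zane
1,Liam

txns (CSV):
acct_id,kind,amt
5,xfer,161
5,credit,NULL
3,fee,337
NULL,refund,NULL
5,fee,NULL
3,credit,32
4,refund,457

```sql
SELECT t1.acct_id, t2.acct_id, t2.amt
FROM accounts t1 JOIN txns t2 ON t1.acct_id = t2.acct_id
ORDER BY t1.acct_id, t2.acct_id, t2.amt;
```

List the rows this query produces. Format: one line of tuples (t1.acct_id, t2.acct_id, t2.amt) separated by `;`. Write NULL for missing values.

(3, 3, 32); (3, 3, 337); (4, 4, 457)

INNER JOIN keeps only pairs where the ON condition holds.
Matching on t1.acct_id = t2.acct_id. A NULL in a compared column never satisfies the condition.
Matched pairs: 3.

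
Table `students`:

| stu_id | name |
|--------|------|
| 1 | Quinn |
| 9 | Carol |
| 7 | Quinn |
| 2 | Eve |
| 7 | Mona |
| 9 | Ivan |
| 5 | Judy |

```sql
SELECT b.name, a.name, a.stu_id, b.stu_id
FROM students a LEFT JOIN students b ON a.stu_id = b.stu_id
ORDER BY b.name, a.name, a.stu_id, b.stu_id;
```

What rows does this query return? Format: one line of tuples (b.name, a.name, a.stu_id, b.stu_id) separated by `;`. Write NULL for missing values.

LEFT JOIN keeps every row from `students a`; unmatched rows get NULL for `students b`'s columns.
Matching on a.stu_id = b.stu_id.
- a (stu_id=1) pairs with 1 row(s) of b.
- a (stu_id=9) pairs with 2 row(s) of b.
- a (stu_id=7) pairs with 2 row(s) of b.
- a (stu_id=2) pairs with 1 row(s) of b.
- a (stu_id=7) pairs with 2 row(s) of b.
- a (stu_id=9) pairs with 2 row(s) of b.
- a (stu_id=5) pairs with 1 row(s) of b.

(Carol, Carol, 9, 9); (Carol, Ivan, 9, 9); (Eve, Eve, 2, 2); (Ivan, Carol, 9, 9); (Ivan, Ivan, 9, 9); (Judy, Judy, 5, 5); (Mona, Mona, 7, 7); (Mona, Quinn, 7, 7); (Quinn, Mona, 7, 7); (Quinn, Quinn, 1, 1); (Quinn, Quinn, 7, 7)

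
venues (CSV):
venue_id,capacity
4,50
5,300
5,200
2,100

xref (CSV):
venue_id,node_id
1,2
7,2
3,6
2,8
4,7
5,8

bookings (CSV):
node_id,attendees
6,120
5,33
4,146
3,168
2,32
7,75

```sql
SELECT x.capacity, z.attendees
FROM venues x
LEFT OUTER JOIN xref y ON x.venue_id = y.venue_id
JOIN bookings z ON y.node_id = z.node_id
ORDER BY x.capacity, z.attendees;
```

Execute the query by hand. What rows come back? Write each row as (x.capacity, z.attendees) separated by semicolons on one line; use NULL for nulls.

(50, 75)

Step 1 — x LEFT JOIN y on venue_id → 4 row(s).
Then INNER JOIN `bookings z` on node_id: keep only rows whose y.node_id appears in z.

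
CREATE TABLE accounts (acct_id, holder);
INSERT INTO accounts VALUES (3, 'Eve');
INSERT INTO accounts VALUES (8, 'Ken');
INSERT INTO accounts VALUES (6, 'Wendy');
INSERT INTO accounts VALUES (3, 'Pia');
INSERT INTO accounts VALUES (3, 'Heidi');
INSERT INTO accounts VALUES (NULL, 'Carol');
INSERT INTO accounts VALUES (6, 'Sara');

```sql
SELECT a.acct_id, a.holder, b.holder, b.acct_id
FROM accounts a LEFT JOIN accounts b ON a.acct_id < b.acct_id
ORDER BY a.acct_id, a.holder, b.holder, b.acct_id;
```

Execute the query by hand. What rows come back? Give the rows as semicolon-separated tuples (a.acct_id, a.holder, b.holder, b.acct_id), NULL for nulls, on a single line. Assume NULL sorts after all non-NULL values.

(3, Eve, Ken, 8); (3, Eve, Sara, 6); (3, Eve, Wendy, 6); (3, Heidi, Ken, 8); (3, Heidi, Sara, 6); (3, Heidi, Wendy, 6); (3, Pia, Ken, 8); (3, Pia, Sara, 6); (3, Pia, Wendy, 6); (6, Sara, Ken, 8); (6, Wendy, Ken, 8); (8, Ken, NULL, NULL); (NULL, Carol, NULL, NULL)

LEFT JOIN keeps every row from `accounts a`; unmatched rows get NULL for `accounts b`'s columns.
Matching on a.acct_id < b.acct_id. A NULL in a compared column never satisfies the condition.
- a (acct_id=3) pairs with 3 row(s) of b.
- a (acct_id=8) has no partner → padded with NULL.
- a (acct_id=6) pairs with 1 row(s) of b.
- a (acct_id=3) pairs with 3 row(s) of b.
- a (acct_id=3) pairs with 3 row(s) of b.
- a (acct_id=NULL) has no partner → padded with NULL.
- a (acct_id=6) pairs with 1 row(s) of b.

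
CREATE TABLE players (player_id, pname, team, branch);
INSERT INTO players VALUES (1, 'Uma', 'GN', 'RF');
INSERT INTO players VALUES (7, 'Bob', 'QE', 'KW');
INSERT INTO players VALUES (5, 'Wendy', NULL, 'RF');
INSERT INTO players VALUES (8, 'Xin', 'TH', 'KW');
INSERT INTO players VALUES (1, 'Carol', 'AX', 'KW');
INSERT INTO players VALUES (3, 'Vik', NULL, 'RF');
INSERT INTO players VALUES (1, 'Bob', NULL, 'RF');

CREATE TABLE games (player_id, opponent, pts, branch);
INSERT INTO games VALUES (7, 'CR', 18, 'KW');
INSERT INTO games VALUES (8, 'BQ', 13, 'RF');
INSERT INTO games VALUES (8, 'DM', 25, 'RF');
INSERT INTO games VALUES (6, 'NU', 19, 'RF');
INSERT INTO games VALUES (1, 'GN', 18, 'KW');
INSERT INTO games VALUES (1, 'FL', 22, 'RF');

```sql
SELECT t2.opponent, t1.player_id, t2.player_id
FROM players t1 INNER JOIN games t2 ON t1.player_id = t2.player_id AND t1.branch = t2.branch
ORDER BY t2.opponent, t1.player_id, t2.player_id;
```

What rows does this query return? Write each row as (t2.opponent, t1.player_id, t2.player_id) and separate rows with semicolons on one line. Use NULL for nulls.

(CR, 7, 7); (FL, 1, 1); (FL, 1, 1); (GN, 1, 1)

INNER JOIN keeps only pairs where the ON condition holds.
Matching on t1.player_id = t2.player_id AND t1.branch = t2.branch.
- t1 row (player_id=1, branch=RF): matches 1 t2 row(s) → 1 output row(s).
- t1 row (player_id=7, branch=KW): matches 1 t2 row(s) → 1 output row(s).
- t1 row (player_id=5, branch=RF): no match → dropped.
- t1 row (player_id=8, branch=KW): no match → dropped.
- t1 row (player_id=1, branch=KW): matches 1 t2 row(s) → 1 output row(s).
- t1 row (player_id=3, branch=RF): no match → dropped.
- t1 row (player_id=1, branch=RF): matches 1 t2 row(s) → 1 output row(s).
After projecting and ordering:
t2.opponent | t1.player_id | t2.player_id
CR | 7 | 7
FL | 1 | 1
FL | 1 | 1
GN | 1 | 1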